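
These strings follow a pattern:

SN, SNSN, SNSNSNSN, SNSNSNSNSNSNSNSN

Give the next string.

SNSNSNSNSNSNSNSNSNSNSNSNSNSNSNSN

Every step duplicates the string.
One more doubling of SNSNSNSNSNSNSNSN gives the answer.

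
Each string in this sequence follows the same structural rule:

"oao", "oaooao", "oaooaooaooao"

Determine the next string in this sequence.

s(k+1) = s(k)·s(k) — each term doubles the last.
Doubling oaooaooaooao:

oaooaooaooaooaooaooaooao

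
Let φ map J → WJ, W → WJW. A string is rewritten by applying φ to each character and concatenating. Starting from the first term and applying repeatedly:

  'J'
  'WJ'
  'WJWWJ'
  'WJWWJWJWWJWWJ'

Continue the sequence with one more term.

WJWWJWJWWJWWJWJWWJWJWWJWWJWJWWJWWJ

φ(WJWWJWJWWJWWJ) expands symbol-by-symbol to WJW WJ WJW WJW WJ WJW WJ WJW WJW WJ WJW WJW WJ; joining the 13 pieces gives the next term.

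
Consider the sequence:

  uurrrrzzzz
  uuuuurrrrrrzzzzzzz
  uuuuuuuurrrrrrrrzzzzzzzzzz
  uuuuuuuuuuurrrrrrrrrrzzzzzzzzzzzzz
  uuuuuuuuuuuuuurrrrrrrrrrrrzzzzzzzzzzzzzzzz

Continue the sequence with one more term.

uuuuuuuuuuuuuuuuurrrrrrrrrrrrrrzzzzzzzzzzzzzzzzzzz

The n-th term is 3n-1 u's then 2n+2 r's then 3n+1 z's (n = 1, 2, …).
Setting n = 6 gives 17, 14, 19 characters in each block.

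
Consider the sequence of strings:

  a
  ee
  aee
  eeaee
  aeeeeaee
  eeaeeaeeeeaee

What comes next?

This is a Fibonacci-style word recurrence s(k) = s(k−2)·s(k−1): e.g. a·ee = aee.
The next term joins aeeeeaee and eeaeeaeeeeaee.

aeeeeaeeeeaeeaeeeeaee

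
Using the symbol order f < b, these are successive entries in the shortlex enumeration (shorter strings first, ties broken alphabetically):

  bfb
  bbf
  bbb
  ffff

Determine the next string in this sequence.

fffb

Find the rightmost character of ffff below b, bump it to the next letter, and reset everything to its right to f.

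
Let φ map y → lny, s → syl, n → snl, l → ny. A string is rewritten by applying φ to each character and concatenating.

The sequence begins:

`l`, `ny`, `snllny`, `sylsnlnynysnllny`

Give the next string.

Replace each of the 16 characters of sylsnlnynysnllny in place — syl lny ny syl snl ny snl lny snl lny syl snl ny ny snl lny — and concatenate.

syllnynysylsnlnysnllnysnllnysylsnlnynysnllny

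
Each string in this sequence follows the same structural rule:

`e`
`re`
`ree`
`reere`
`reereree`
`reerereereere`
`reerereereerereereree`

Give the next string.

reerereereerereerereereerereereere

This is a Fibonacci-style word recurrence s(k) = s(k−1)·s(k−2): e.g. re·e = ree.
Continuing: reerereereerereereree · reerereereere gives term 8.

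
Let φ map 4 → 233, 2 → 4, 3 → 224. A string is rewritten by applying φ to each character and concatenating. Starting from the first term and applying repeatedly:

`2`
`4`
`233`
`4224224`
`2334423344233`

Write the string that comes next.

Rewriting the 13 symbols of 2334423344233 one by one yields 4 224 224 233 233 4 224 224 233 233 4 224 224; concatenated:

422422423323342242242332334224224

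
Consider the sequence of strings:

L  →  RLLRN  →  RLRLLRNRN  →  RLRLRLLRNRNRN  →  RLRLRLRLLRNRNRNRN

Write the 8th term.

Each term wraps the previous one in RL on the left and RN on the right.
From RLRLRLRLLRNRNRNRN, 3 further steps: RLRLRLRLLRNRNRNRN → RLRLRLRLRLLRNRNRNRNRN → RLRLRLRLRLRLLRNRNRNRNRNRN → (answer).

RLRLRLRLRLRLRLLRNRNRNRNRNRNRN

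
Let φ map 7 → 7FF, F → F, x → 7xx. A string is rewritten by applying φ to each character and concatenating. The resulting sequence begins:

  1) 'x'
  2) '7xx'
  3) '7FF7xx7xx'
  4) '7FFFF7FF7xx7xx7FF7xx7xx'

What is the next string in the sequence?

Rewriting the 23 symbols of 7FFFF7FF7xx7xx7FF7xx7xx one by one yields 7FF F F F F 7FF F F 7FF 7xx 7xx 7FF 7xx 7xx 7FF F F 7FF 7xx 7xx 7FF 7xx 7xx; concatenated:

7FFFFFF7FFFF7FF7xx7xx7FF7xx7xx7FFFF7FF7xx7xx7FF7xx7xx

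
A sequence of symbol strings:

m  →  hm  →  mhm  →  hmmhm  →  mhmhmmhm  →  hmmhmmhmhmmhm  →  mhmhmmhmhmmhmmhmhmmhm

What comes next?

This is a Fibonacci-style word recurrence s(k) = s(k−2)·s(k−1): e.g. m·hm = mhm.
Continuing: hmmhmmhmhmmhm · mhmhmmhmhmmhmmhmhmmhm gives term 8.

hmmhmmhmhmmhmmhmhmmhmhmmhmmhmhmmhm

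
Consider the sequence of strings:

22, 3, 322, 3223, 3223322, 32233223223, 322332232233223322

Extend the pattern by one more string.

From term 3 onward, concatenate the last term with the second-to-last: 3·22 = 322, 322·3 = 3223, …
Continuing: 322332232233223322 · 32233223223 gives term 8.

32233223223322332232233223223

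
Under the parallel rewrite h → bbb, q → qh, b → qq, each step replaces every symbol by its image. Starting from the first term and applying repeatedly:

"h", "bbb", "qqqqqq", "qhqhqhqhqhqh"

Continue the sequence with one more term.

Apply φ to qhqhqhqhqhqh symbol by symbol: q→qh, h→bbb, q→qh, h→bbb, q→qh, h→bbb, q→qh, h→bbb, q→qh, h→bbb, q→qh, h→bbb; joined: qh bbb qh bbb qh bbb qh bbb qh bbb qh bbb.

qhbbbqhbbbqhbbbqhbbbqhbbbqhbbb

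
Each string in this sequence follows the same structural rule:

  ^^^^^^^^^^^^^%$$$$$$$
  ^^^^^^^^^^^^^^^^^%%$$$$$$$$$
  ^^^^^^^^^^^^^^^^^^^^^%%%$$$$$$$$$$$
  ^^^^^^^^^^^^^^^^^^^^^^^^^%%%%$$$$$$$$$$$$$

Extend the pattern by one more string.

Each string has the form ^^{4n+1} %^{n-2} $^{2n+1}, where the shown terms are n = 3, 4, 5, 6.
At n = 7 the blocks have lengths 29, 5, 15.

^^^^^^^^^^^^^^^^^^^^^^^^^^^^^%%%%%$$$$$$$$$$$$$$$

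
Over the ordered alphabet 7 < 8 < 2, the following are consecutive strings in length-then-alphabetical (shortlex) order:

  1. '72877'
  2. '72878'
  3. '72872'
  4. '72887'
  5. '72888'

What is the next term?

72882

Treat 72888 as a base-3 numeral over the given alphabet and add one, carrying through any trailing 2's.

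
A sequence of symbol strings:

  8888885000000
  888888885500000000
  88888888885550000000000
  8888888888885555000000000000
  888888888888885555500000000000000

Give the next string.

88888888888888885555550000000000000000

The n-th term is 2n+2 8's then n-1 5's then 2n+2 0's, where the shown terms are n = 2, 3, 4, 5, 6.
At n = 7 the blocks have lengths 16, 6, 16.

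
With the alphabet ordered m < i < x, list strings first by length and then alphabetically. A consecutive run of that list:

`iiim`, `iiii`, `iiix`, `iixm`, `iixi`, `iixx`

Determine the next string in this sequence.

Treat iixx as a base-3 numeral over the given alphabet and add one, carrying through any trailing x's.

ixmm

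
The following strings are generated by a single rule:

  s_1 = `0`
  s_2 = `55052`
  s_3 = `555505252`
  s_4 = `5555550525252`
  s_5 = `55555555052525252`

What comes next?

555555555505252525252

Each term wraps the previous one in 55 on the left and 52 on the right.
So the next term is 55·55555555052525252·52.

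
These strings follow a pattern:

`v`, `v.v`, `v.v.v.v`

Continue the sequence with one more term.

Every step duplicates the string with '.' between the halves.
Doubling v.v.v.v with '.' between the halves:

v.v.v.v.v.v.v.v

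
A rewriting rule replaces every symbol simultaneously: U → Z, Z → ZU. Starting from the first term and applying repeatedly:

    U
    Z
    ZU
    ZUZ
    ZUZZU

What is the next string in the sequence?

Apply φ to ZUZZU symbol by symbol: Z→ZU, U→Z, Z→ZU, Z→ZU, U→Z; joined: ZU Z ZU ZU Z.

ZUZZUZUZ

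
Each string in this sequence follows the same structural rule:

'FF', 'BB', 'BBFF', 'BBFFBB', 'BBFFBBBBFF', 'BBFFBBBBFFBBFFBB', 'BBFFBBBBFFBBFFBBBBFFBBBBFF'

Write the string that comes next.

BBFFBBBBFFBBFFBBBBFFBBBBFFBBFFBBBBFFBBFFBB

From term 3 onward, concatenate the last term with the second-to-last: BB·FF = BBFF, BBFF·BB = BBFFBB, …
Continuing: BBFFBBBBFFBBFFBBBBFFBBBBFF · BBFFBBBBFFBBFFBB gives term 8.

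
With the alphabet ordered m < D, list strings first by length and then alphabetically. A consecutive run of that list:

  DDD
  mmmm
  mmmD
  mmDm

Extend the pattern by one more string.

Treat mmDm as a base-2 numeral over the given alphabet and add one, carrying through any trailing D's.

mmDD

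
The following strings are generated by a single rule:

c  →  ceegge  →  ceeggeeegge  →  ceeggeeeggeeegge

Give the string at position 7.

Every step adds eegge to the end: s(k+1) = s(k)·eegge.
From ceeggeeeggeeegge, 3 further steps: ceeggeeeggeeegge → ceeggeeeggeeeggeeegge → ceeggeeeggeeeggeeeggeeegge → (answer).

ceeggeeeggeeeggeeeggeeeggeeegge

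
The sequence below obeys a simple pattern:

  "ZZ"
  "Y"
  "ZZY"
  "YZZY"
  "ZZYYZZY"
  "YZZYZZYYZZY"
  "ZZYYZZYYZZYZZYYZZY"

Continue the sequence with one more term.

YZZYZZYYZZYZZYYZZYYZZYZZYYZZY

This is a Fibonacci-style word recurrence s(k) = s(k−2)·s(k−1): e.g. ZZ·Y = ZZY.
So term 8 is YZZYZZYYZZY·ZZYYZZYYZZYZZYYZZY.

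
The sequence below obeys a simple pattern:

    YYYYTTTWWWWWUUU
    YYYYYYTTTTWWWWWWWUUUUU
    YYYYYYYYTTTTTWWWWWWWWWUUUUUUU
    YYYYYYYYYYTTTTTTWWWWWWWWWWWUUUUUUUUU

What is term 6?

Term n consists of 2n Y's, followed by n+1 T's, followed by 2n+1 W's, followed by 2n-1 U's, where the shown terms are n = 2, 3, 4, 5.
Setting n = 7 gives 14, 8, 15, 13 characters in each block.

YYYYYYYYYYYYYYTTTTTTTTWWWWWWWWWWWWWWWUUUUUUUUUUUUU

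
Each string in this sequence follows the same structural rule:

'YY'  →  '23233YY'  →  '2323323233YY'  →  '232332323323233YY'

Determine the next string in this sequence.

Every step adds 23233 at the front: s(k+1) = 23233·s(k).
One more step from 232332323323233YY gives the answer.

23233232332323323233YY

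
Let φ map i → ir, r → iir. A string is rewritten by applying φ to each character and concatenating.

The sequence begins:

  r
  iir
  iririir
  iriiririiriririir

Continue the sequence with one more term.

Applying the rule to each of the 17 symbols of iriiririiriririir gives the pieces ir iir ir ir iir ir iir ir ir iir ir iir ir iir ir ir iir, which concatenate to the answer.

iriiriririiririiriririiririiririiriririir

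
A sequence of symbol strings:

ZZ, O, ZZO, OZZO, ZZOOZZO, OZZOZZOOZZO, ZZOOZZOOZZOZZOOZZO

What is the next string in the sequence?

From term 3 onward, concatenate the second-to-last term with the last: ZZ·O = ZZO, O·ZZO = OZZO, …
The next term joins OZZOZZOOZZO and ZZOOZZOOZZOZZOOZZO.

OZZOZZOOZZOZZOOZZOOZZOZZOOZZO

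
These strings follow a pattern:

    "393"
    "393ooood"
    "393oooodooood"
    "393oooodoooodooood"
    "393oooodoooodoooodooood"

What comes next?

Every step adds ooood to the end: s(k+1) = s(k)·ooood.
One more step from 393oooodoooodoooodooood gives the answer.

393oooodoooodoooodoooodooood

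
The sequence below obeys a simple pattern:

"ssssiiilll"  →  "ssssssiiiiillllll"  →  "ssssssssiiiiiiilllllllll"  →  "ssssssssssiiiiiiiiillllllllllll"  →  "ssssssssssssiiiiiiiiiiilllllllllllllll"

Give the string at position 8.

ssssssssssssssssssiiiiiiiiiiiiiiiiillllllllllllllllllllllll

The n-th term is 2n+2 s's then 2n+1 i's then 3n l's (n = 1, 2, …).
For term 8, n = 8, so the run lengths are 18, 17, 24.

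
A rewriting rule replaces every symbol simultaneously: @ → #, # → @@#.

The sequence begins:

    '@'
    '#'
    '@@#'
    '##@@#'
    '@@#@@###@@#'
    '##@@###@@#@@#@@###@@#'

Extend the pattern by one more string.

@@#@@###@@#@@#@@###@@###@@###@@#@@#@@###@@#

Replace each of the 21 characters of ##@@###@@#@@#@@###@@# in place — @@# @@# # # @@# @@# @@# # # @@# # # @@# # # @@# @@# @@# # # @@# — and concatenate.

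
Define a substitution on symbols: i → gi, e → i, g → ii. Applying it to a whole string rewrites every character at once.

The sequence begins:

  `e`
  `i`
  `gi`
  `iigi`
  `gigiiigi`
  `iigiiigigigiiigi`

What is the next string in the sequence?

gigiiigigigiiigiiigiiigigigiiigi

Replace each of the 16 characters of iigiiigigigiiigi in place — gi gi ii gi gi gi ii gi ii gi ii gi gi gi ii gi — and concatenate.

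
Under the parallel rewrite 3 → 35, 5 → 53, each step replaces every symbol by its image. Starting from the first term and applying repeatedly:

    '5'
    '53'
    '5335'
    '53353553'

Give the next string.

5335355335535335

Expanding 53353553: 5→53, 3→35, 3→35, 5→53, 3→35, 5→53, 5→53, 3→35. Concatenated: 53 35 35 53 35 53 53 35.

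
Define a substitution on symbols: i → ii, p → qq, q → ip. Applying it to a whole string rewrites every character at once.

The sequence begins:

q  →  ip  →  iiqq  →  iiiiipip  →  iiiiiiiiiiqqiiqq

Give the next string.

iiiiiiiiiiiiiiiiiiiiipipiiiiipip

Replace each of the 16 characters of iiiiiiiiiiqqiiqq in place — ii ii ii ii ii ii ii ii ii ii ip ip ii ii ip ip — and concatenate.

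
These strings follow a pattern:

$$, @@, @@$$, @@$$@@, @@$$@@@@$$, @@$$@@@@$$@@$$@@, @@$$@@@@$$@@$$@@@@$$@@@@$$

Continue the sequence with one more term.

@@$$@@@@$$@@$$@@@@$$@@@@$$@@$$@@@@$$@@$$@@

From term 3 onward, concatenate the last term with the second-to-last: @@·$$ = @@$$, @@$$·@@ = @@$$@@, …
Continuing: @@$$@@@@$$@@$$@@@@$$@@@@$$ · @@$$@@@@$$@@$$@@ gives term 8.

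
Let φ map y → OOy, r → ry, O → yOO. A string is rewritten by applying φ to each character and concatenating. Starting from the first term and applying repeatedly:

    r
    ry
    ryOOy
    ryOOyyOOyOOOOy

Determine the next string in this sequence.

ryOOyyOOyOOOOyOOyyOOyOOOOyyOOyOOyOOyOOOOy

Applying the rule to each of the 14 symbols of ryOOyyOOyOOOOy gives the pieces ry OOy yOO yOO OOy OOy yOO yOO OOy yOO yOO yOO yOO OOy, which concatenate to the answer.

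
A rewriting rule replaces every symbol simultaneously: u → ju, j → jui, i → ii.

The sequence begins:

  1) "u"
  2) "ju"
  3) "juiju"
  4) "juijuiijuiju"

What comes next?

juijuiijuijuiiiijuijuiijuiju

Expanding juijuiijuiju: j→jui, u→ju, i→ii, j→jui, u→ju, i→ii, i→ii, j→jui, u→ju, i→ii, j→jui, u→ju. Concatenated: jui ju ii jui ju ii ii jui ju ii jui ju.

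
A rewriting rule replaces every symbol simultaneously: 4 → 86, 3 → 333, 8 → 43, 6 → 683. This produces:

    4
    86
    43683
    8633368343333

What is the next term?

436833333333336834333386333333333333

Applying the rule to each of the 13 symbols of 8633368343333 gives the pieces 43 683 333 333 333 683 43 333 86 333 333 333 333, which concatenate to the answer.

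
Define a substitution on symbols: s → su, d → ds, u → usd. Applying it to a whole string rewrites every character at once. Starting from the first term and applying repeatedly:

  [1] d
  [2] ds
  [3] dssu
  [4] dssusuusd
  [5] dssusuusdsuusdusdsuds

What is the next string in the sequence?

dssusuusdsuusdusdsudssuusdusdsudsusdsudssuusddssu

Applying the rule to each of the 21 symbols of dssusuusdsuusdusdsuds gives the pieces ds su su usd su usd usd su ds su usd usd su ds usd su ds su usd ds su, which concatenate to the answer.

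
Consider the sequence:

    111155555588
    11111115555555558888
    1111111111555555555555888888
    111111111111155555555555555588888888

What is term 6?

1111111111111111111555555555555555555555888888888888

Term n consists of 3n-2 1's, followed by 3n 5's, followed by 2n-2 8's, where the shown terms are n = 2, 3, 4, 5.
For term 6, n = 7, so the run lengths are 19, 21, 12.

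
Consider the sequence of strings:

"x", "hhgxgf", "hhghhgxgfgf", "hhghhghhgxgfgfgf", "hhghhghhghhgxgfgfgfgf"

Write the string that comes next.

Each term wraps the previous one in hhg on the left and gf on the right.
Applying this once more to hhghhghhghhgxgfgfgfgf:

hhghhghhghhghhgxgfgfgfgfgf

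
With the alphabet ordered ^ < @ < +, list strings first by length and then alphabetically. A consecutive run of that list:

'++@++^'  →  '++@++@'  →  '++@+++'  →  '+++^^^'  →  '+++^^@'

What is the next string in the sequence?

+++^^+

Find the rightmost character of +++^^@ below +, bump it to the next letter, and reset everything to its right to ^.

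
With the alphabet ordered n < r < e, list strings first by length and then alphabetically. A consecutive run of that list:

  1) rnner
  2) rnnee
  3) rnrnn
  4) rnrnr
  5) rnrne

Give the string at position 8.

Continuing the enumeration 3 steps past rnrne: rnrne → rnrrn → rnrrr → (answer).

rnrre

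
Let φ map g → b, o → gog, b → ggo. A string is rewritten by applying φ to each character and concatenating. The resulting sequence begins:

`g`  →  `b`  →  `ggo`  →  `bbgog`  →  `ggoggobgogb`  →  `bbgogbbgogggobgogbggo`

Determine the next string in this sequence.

Applying the rule to each of the 21 symbols of bbgogbbgogggobgogbggo gives the pieces ggo ggo b gog b ggo ggo b gog b b b gog ggo b gog b ggo b b gog, which concatenate to the answer.

ggoggobgogbggoggobgogbbbgogggobgogbggobbgog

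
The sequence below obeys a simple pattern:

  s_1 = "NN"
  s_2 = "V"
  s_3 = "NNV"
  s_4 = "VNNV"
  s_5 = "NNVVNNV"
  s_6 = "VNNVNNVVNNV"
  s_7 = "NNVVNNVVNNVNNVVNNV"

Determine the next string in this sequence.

VNNVNNVVNNVNNVVNNVVNNVNNVVNNV

This is a Fibonacci-style word recurrence s(k) = s(k−2)·s(k−1): e.g. NN·V = NNV.
The next term joins VNNVNNVVNNV and NNVVNNVVNNVNNVVNNV.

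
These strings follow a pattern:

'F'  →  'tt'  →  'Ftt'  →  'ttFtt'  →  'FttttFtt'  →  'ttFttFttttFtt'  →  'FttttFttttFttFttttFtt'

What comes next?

ttFttFttttFttFttttFttttFttFttttFtt

Each term (from the third on) is the two preceding terms concatenated in order: term 3 = F·tt = Ftt.
So term 8 is ttFttFttttFtt·FttttFttttFttFttttFtt.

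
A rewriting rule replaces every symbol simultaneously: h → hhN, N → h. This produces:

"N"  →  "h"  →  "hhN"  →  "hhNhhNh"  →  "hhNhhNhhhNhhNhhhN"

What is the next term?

φ(hhNhhNhhhNhhNhhhN) expands symbol-by-symbol to hhN hhN h hhN hhN h hhN hhN hhN h hhN hhN h hhN hhN hhN h; joining the 17 pieces gives the next term.

hhNhhNhhhNhhNhhhNhhNhhNhhhNhhNhhhNhhNhhNh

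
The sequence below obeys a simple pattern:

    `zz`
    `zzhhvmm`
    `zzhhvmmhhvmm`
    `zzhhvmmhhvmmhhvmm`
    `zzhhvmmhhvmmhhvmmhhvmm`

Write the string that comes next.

Every step adds hhvmm to the end: s(k+1) = s(k)·hhvmm.
Applying this once more to zzhhvmmhhvmmhhvmmhhvmm:

zzhhvmmhhvmmhhvmmhhvmmhhvmm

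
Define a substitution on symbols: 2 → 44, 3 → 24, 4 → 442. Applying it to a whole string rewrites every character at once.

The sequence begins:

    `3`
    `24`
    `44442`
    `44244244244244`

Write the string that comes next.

Applying the rule to each of the 14 symbols of 44244244244244 gives the pieces 442 442 44 442 442 44 442 442 44 442 442 44 442 442, which concatenate to the answer.

44244244442442444424424444244244442442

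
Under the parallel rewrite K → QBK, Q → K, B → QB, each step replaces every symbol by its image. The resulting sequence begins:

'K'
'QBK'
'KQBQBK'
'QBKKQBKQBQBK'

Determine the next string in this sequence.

KQBQBKQBKKQBQBKKQBKQBQBK

Apply φ to QBKKQBKQBQBK symbol by symbol: Q→K, B→QB, K→QBK, K→QBK, Q→K, B→QB, K→QBK, Q→K, B→QB, Q→K, B→QB, K→QBK; joined: K QB QBK QBK K QB QBK K QB K QB QBK.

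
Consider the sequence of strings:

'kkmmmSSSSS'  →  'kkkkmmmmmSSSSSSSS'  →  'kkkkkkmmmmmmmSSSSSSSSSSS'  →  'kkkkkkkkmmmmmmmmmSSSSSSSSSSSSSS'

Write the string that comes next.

kkkkkkkkkkmmmmmmmmmmmSSSSSSSSSSSSSSSSS

The n-th term is 2n k's then 2n+1 m's then 3n+2 S's (n = 1, 2, …).
For the next term, n = 5, so the run lengths are 10, 11, 17.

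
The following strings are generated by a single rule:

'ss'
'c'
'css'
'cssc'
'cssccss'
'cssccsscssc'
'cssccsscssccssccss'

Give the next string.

cssccsscssccssccsscssccsscssc

This is a Fibonacci-style word recurrence s(k) = s(k−1)·s(k−2): e.g. c·ss = css.
Continuing: cssccsscssccssccss · cssccsscssc gives term 8.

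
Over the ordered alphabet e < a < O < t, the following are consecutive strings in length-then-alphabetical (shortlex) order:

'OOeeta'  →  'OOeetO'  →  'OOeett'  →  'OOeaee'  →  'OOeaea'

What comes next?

OOeaeO

Find the rightmost character of OOeaea below t, bump it to the next letter, and reset everything to its right to e.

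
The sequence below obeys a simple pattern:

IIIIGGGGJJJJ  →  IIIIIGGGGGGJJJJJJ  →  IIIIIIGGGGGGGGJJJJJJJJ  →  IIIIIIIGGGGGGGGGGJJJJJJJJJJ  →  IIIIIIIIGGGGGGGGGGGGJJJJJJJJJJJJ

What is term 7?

IIIIIIIIIIGGGGGGGGGGGGGGGGJJJJJJJJJJJJJJJJ

The n-th term is n+2 I's then 2n G's then 2n J's, where the shown terms are n = 2, 3, 4, 5, 6.
For term 7, n = 8, so the run lengths are 10, 16, 16.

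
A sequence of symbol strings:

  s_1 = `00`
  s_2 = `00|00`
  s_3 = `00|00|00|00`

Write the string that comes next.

Each string is two copies of the previous one joined by '|'.
One more doubling of 00|00|00|00 gives the answer.

00|00|00|00|00|00|00|00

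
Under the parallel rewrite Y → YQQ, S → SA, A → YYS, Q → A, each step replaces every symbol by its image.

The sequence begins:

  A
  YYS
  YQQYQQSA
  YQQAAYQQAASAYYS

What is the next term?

YQQAAYYSYYSYQQAAYYSYYSSAYYSYQQYQQSA

Replace each of the 15 characters of YQQAAYQQAASAYYS in place — YQQ A A YYS YYS YQQ A A YYS YYS SA YYS YQQ YQQ SA — and concatenate.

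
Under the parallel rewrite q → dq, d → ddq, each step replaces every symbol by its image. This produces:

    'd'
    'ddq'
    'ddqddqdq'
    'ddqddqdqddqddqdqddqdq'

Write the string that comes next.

Rewriting the 21 symbols of ddqddqdqddqddqdqddqdq one by one yields ddq ddq dq ddq ddq dq ddq dq ddq ddq dq ddq ddq dq ddq dq ddq ddq dq ddq dq; concatenated:

ddqddqdqddqddqdqddqdqddqddqdqddqddqdqddqdqddqddqdqddqdq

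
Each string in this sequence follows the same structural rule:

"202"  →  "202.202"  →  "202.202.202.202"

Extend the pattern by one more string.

Each string is two copies of the previous one joined by '.'.
Doubling 202.202.202.202 with '.' between the halves:

202.202.202.202.202.202.202.202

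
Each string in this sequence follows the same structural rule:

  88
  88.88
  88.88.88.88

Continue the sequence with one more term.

88.88.88.88.88.88.88.88

Each string is two copies of the previous one joined by '.'.
One more doubling of 88.88.88.88 gives the answer.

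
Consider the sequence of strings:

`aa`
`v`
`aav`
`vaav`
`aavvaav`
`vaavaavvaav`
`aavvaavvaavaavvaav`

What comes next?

Each term (from the third on) is the two preceding terms concatenated in order: term 3 = aa·v = aav.
Continuing: vaavaavvaav · aavvaavvaavaavvaav gives term 8.

vaavaavvaavaavvaavvaavaavvaav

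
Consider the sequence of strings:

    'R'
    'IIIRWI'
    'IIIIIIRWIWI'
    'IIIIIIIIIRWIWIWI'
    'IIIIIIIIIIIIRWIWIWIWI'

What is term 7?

IIIIIIIIIIIIIIIIIIRWIWIWIWIWIWI

Every step adds III to the front and WI to the end of the previous string.
From IIIIIIIIIIIIRWIWIWIWI, 2 further steps: IIIIIIIIIIIIRWIWIWIWI → IIIIIIIIIIIIIIIRWIWIWIWIWI → (answer).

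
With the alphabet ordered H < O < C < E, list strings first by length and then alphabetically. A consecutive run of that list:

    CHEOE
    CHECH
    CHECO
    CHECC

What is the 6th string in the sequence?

CHEEH

Advancing 2 positions from CHECC through CHECC → CHECE reaches term 6.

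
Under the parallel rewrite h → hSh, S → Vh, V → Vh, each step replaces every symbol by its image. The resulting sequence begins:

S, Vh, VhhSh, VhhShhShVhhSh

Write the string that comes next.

VhhShhShVhhShhShVhhShVhhShhShVhhSh

Replace each of the 13 characters of VhhShhShVhhSh in place — Vh hSh hSh Vh hSh hSh Vh hSh Vh hSh hSh Vh hSh — and concatenate.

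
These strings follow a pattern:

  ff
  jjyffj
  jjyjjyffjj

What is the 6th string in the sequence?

jjyjjyjjyjjyjjyffjjjjj

Each term wraps the previous one in jjy on the left and j on the right.
From jjyjjyffjj, 3 further steps: jjyjjyffjj → jjyjjyjjyffjjj → jjyjjyjjyjjyffjjjj → (answer).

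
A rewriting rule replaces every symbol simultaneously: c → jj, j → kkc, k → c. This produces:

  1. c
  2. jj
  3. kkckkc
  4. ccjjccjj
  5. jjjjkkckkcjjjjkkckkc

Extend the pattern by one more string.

kkckkckkckkcccjjccjjkkckkckkckkcccjjccjj

Replace each of the 20 characters of jjjjkkckkcjjjjkkckkc in place — kkc kkc kkc kkc c c jj c c jj kkc kkc kkc kkc c c jj c c jj — and concatenate.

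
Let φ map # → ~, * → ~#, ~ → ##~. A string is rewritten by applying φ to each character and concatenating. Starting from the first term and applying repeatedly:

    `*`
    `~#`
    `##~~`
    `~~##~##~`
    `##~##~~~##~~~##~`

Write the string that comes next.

Replace each of the 16 characters of ##~##~~~##~~~##~ in place — ~ ~ ##~ ~ ~ ##~ ##~ ##~ ~ ~ ##~ ##~ ##~ ~ ~ ##~ — and concatenate.

~~##~~~##~##~##~~~##~##~##~~~##~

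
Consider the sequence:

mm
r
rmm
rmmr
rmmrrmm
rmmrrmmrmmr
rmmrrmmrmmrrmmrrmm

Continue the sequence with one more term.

This is a Fibonacci-style word recurrence s(k) = s(k−1)·s(k−2): e.g. r·mm = rmm.
So term 8 is rmmrrmmrmmrrmmrrmm·rmmrrmmrmmr.

rmmrrmmrmmrrmmrrmmrmmrrmmrmmr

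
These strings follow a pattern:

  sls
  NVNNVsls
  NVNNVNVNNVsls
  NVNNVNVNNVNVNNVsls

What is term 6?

Each term is the previous one with NVNNV prepended.
From NVNNVNVNNVNVNNVsls, 2 further steps: NVNNVNVNNVNVNNVsls → NVNNVNVNNVNVNNVNVNNVsls → (answer).

NVNNVNVNNVNVNNVNVNNVNVNNVsls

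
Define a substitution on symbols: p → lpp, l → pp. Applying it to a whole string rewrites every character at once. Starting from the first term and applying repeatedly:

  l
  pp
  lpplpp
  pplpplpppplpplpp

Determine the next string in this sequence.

Applying the rule to each of the 16 symbols of pplpplpppplpplpp gives the pieces lpp lpp pp lpp lpp pp lpp lpp lpp lpp pp lpp lpp pp lpp lpp, which concatenate to the answer.

lpplpppplpplpppplpplpplpplpppplpplpppplpplpp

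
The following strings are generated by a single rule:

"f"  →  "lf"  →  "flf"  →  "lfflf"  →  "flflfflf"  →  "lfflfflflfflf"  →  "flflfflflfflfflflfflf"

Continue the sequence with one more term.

lfflfflflfflfflflfflflfflfflflfflf

This is a Fibonacci-style word recurrence s(k) = s(k−2)·s(k−1): e.g. f·lf = flf.
Continuing: lfflfflflfflf · flflfflflfflfflflfflf gives term 8.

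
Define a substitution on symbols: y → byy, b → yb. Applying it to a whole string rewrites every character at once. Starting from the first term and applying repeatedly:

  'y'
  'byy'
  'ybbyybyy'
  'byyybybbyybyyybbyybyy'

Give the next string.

Rewriting the 21 symbols of byyybybbyybyyybbyybyy one by one yields yb byy byy byy yb byy yb yb byy byy yb byy byy byy yb yb byy byy yb byy byy; concatenated:

ybbyybyybyyybbyyybybbyybyyybbyybyybyyybybbyybyyybbyybyy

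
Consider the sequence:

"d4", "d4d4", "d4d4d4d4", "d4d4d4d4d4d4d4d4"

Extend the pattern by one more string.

d4d4d4d4d4d4d4d4d4d4d4d4d4d4d4d4

Each string is two copies of the previous one concatenated.
One more doubling of d4d4d4d4d4d4d4d4 gives the answer.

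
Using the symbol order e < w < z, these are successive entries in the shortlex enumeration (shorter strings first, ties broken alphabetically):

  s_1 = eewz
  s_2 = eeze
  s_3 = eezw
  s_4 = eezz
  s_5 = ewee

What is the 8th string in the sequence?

Stepping forward 3 times from ewee: ewee → ewew → ewez, then the target.

ewwe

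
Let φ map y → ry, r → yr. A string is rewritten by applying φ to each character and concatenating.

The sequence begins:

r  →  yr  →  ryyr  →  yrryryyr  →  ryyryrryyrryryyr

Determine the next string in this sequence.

yrryryyrryyryrryryyryrryyrryryyr

φ(ryyryrryyrryryyr) expands symbol-by-symbol to yr ry ry yr ry yr yr ry ry yr yr ry yr ry ry yr; joining the 16 pieces gives the next term.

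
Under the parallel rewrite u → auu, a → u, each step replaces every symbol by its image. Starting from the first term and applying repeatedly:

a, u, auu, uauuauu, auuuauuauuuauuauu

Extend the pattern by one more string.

uauuauuauuuauuauuuauuauuauuuauuauuuauuauu

φ(auuuauuauuuauuauu) expands symbol-by-symbol to u auu auu auu u auu auu u auu auu auu u auu auu u auu auu; joining the 17 pieces gives the next term.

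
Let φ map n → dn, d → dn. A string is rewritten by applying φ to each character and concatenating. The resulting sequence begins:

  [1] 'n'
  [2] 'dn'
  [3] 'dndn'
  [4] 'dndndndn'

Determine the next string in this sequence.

dndndndndndndndn

Apply φ to dndndndn symbol by symbol: d→dn, n→dn, d→dn, n→dn, d→dn, n→dn, d→dn, n→dn; joined: dn dn dn dn dn dn dn dn.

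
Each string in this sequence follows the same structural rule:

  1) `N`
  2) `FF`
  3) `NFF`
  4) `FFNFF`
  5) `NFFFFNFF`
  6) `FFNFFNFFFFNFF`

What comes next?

NFFFFNFFFFNFFNFFFFNFF

Each term (from the third on) is the two preceding terms concatenated in order: term 3 = N·FF = NFF.
So term 7 is NFFFFNFF·FFNFFNFFFFNFF.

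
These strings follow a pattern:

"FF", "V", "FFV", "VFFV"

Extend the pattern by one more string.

Each term (from the third on) is the two preceding terms concatenated in order: term 3 = FF·V = FFV.
The next term joins FFV and VFFV.

FFVVFFV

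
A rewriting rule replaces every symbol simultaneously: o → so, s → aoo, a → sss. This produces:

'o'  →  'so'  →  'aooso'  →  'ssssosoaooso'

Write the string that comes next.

Expanding ssssosoaooso: s→aoo, s→aoo, s→aoo, s→aoo, o→so, s→aoo, o→so, a→sss, o→so, o→so, s→aoo, o→so. Concatenated: aoo aoo aoo aoo so aoo so sss so so aoo so.

aooaooaooaoosoaoosossssosoaooso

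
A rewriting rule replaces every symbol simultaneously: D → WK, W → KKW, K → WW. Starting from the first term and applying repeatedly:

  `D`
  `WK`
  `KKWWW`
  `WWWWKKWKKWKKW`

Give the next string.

Rewriting the 13 symbols of WWWWKKWKKWKKW one by one yields KKW KKW KKW KKW WW WW KKW WW WW KKW WW WW KKW; concatenated:

KKWKKWKKWKKWWWWWKKWWWWWKKWWWWWKKW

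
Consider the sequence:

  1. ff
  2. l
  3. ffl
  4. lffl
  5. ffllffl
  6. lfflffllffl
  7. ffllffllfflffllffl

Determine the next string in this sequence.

lfflffllfflffllffllfflffllffl

From term 3 onward, concatenate the second-to-last term with the last: ff·l = ffl, l·ffl = lffl, …
The next term joins lfflffllffl and ffllffllfflffllffl.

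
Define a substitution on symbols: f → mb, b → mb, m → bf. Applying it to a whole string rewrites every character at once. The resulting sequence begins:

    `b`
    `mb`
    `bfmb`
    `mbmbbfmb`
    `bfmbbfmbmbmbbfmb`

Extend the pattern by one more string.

Replace each of the 16 characters of bfmbbfmbmbmbbfmb in place — mb mb bf mb mb mb bf mb bf mb bf mb mb mb bf mb — and concatenate.

mbmbbfmbmbmbbfmbbfmbbfmbmbmbbfmb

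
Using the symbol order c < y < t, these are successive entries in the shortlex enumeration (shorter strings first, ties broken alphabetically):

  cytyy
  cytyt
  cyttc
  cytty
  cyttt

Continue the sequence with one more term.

ctccc

Find the rightmost character of cyttt below t, bump it to the next letter, and reset everything to its right to c.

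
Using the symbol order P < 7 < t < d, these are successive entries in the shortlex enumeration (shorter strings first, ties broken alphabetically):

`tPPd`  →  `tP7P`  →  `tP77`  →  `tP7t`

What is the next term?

Find the rightmost character of tP7t below d, bump it to the next letter, and reset everything to its right to P.

tP7d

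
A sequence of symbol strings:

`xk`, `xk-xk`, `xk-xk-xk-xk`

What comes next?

Each string is two copies of the previous one joined by '-'.
So the next term is two copies of xk-xk-xk-xk with '-' between the halves.

xk-xk-xk-xk-xk-xk-xk-xk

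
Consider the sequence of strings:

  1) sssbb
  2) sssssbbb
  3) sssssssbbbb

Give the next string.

sssssssssbbbbb

Term n consists of 2n-1 s's, followed by n b's, where the shown terms are n = 2, 3, 4.
For the next term, n = 5, so the run lengths are 9, 5.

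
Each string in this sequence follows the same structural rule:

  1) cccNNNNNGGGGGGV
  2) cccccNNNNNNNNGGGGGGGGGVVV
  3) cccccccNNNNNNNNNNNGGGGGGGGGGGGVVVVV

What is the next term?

The n-th term is 2n+1 c's then 3n+2 N's then 3n+3 G's then 2n-1 V's (n = 1, 2, …).
For the next term, n = 4, so the run lengths are 9, 14, 15, 7.

cccccccccNNNNNNNNNNNNNNGGGGGGGGGGGGGGGVVVVVVV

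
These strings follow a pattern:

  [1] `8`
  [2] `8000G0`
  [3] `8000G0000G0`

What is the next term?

8000G0000G0000G0

Each term is the previous one with 000G0 appended.
One more step from 8000G0000G0 gives the answer.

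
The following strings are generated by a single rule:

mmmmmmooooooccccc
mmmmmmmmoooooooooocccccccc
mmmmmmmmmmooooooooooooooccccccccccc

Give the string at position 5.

mmmmmmmmmmmmmmooooooooooooooooooooooccccccccccccccccc

Reading off run lengths: m runs 6, 8, 10; o runs 6, 10, 14; c runs 5, 8, 11 — each is linear in n, where the shown terms are n = 2, 3, 4.
For term 5, n = 6, so the run lengths are 14, 22, 17.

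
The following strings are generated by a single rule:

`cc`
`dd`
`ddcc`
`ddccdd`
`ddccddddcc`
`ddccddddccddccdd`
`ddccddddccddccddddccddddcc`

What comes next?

ddccddddccddccddddccddddccddccddddccddccdd

Each term (from the third on) is the previous term followed by the one before it: term 3 = dd·cc = ddcc.
So term 8 is ddccddddccddccddddccddddcc·ddccddddccddccdd.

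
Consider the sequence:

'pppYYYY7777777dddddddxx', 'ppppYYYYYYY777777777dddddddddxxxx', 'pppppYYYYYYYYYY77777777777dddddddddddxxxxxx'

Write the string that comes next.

ppppppYYYYYYYYYYYYY7777777777777dddddddddddddxxxxxxxx

Reading off run lengths: p runs 3, 4, 5; Y runs 4, 7, 10; 7 runs 7, 9, 11; d runs 7, 9, 11; x runs 2, 4, 6 — each is linear in n, where the shown terms are n = 2, 3, 4.
At n = 5 the blocks have lengths 6, 13, 13, 13, 8.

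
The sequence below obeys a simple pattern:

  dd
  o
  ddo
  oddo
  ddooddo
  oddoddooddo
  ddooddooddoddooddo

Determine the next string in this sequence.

oddoddooddoddooddooddoddooddo

This is a Fibonacci-style word recurrence s(k) = s(k−2)·s(k−1): e.g. dd·o = ddo.
So term 8 is oddoddooddo·ddooddooddoddooddo.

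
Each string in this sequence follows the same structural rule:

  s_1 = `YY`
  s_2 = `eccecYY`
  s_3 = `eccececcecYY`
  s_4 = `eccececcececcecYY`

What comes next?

eccececcececcececcecYY

Every step adds eccec at the front: s(k+1) = eccec·s(k).
One more step from eccececcececcecYY gives the answer.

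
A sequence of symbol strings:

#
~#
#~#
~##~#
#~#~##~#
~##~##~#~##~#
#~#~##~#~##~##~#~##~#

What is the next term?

~##~##~#~##~##~#~##~#~##~##~#~##~#

This is a Fibonacci-style word recurrence s(k) = s(k−2)·s(k−1): e.g. #·~# = #~#.
Continuing: ~##~##~#~##~# · #~#~##~#~##~##~#~##~# gives term 8.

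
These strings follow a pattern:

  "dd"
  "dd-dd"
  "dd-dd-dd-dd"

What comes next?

s(k+1) = s(k)·-·s(k) — each term doubles the last with '-' between the halves.
One more doubling of dd-dd-dd-dd gives the answer.

dd-dd-dd-dd-dd-dd-dd-dd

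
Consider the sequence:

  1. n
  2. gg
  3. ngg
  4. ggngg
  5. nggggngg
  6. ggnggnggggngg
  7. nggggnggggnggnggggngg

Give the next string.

This is a Fibonacci-style word recurrence s(k) = s(k−2)·s(k−1): e.g. n·gg = ngg.
Continuing: ggnggnggggngg · nggggnggggnggnggggngg gives term 8.

ggnggnggggnggnggggnggggnggnggggngg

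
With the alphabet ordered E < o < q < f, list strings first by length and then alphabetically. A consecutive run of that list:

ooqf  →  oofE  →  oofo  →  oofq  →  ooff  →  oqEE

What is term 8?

oqEq

Advancing 2 positions from oqEE through oqEE → oqEo reaches term 8.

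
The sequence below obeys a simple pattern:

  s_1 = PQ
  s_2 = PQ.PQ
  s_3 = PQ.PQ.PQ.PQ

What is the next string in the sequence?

Every step duplicates the string with '.' between the halves.
Doubling PQ.PQ.PQ.PQ with '.' between the halves:

PQ.PQ.PQ.PQ.PQ.PQ.PQ.PQ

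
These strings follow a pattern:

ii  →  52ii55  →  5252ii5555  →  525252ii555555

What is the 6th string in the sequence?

Every step adds 52 to the front and 55 to the end of the previous string.
From 525252ii555555, 2 further steps: 525252ii555555 → 52525252ii55555555 → (answer).

5252525252ii5555555555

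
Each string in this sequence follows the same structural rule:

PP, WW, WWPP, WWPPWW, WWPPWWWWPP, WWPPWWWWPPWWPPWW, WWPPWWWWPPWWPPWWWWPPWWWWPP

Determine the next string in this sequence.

This is a Fibonacci-style word recurrence s(k) = s(k−1)·s(k−2): e.g. WW·PP = WWPP.
The next term joins WWPPWWWWPPWWPPWWWWPPWWWWPP and WWPPWWWWPPWWPPWW.

WWPPWWWWPPWWPPWWWWPPWWWWPPWWPPWWWWPPWWPPWW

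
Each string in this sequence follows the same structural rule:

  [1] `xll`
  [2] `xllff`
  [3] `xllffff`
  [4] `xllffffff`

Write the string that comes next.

Every step adds ff to the end: s(k+1) = s(k)·ff.
One more step from xllffffff gives the answer.

xllffffffff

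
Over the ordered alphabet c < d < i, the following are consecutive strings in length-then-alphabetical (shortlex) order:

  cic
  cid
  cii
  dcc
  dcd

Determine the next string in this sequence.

dci

Treat dcd as a base-3 numeral over the given alphabet and add one, carrying through any trailing i's.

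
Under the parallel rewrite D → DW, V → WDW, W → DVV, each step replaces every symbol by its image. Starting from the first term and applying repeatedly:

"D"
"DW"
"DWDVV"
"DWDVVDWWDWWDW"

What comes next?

DWDVVDWWDWWDWDWDVVDVVDWDVVDVVDWDVV

Replace each of the 13 characters of DWDVVDWWDWWDW in place — DW DVV DW WDW WDW DW DVV DVV DW DVV DVV DW DVV — and concatenate.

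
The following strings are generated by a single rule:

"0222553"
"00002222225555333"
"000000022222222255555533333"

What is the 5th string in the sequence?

00000000000002222222222222225555555555333333333

The n-th term is 3n-2 0's then 3n 2's then 2n 5's then 2n-1 3's (n = 1, 2, …).
At n = 5 the blocks have lengths 13, 15, 10, 9.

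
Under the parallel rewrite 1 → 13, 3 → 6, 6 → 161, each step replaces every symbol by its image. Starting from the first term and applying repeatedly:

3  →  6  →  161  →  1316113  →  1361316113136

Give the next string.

1361611361316113136136161

φ(1361316113136) expands symbol-by-symbol to 13 6 161 13 6 13 161 13 13 6 13 6 161; joining the 13 pieces gives the next term.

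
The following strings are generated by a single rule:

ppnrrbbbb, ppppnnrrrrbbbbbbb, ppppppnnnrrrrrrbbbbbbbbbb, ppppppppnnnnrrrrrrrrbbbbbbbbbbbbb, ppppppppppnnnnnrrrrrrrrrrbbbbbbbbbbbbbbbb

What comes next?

ppppppppppppnnnnnnrrrrrrrrrrrrbbbbbbbbbbbbbbbbbbb

The n-th term is 2n p's then n n's then 2n r's then 3n+1 b's (n = 1, 2, …).
Setting n = 6 gives 12, 6, 12, 19 characters in each block.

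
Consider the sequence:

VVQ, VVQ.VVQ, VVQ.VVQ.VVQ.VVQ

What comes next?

VVQ.VVQ.VVQ.VVQ.VVQ.VVQ.VVQ.VVQ

Each string is two copies of the previous one joined by '.'.
So the next term is two copies of VVQ.VVQ.VVQ.VVQ with '.' between the halves.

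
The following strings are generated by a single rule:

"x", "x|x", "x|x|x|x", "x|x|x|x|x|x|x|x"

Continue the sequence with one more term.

Each string is two copies of the previous one joined by '|'.
Doubling x|x|x|x|x|x|x|x with '|' between the halves:

x|x|x|x|x|x|x|x|x|x|x|x|x|x|x|x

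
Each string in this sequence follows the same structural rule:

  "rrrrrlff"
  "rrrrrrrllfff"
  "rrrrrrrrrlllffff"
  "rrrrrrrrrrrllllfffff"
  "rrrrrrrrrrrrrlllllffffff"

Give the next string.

Reading off run lengths: r runs 5, 7, 9, 11, 13; l runs 1, 2, 3, 4, 5; f runs 2, 3, 4, 5, 6 — each is linear in n, where the shown terms are n = 2, 3, 4, 5, 6.
At n = 7 the blocks have lengths 15, 6, 7.

rrrrrrrrrrrrrrrllllllfffffff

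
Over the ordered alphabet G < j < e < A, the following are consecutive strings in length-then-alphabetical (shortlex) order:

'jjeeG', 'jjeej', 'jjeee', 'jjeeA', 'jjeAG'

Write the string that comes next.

The successor of jjeAG increments the rightmost position that isn't already A and resets every position after it to G.

jjeAj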